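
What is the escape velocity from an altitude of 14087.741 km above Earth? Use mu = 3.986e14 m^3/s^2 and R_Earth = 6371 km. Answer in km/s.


r = 6371.0 + 14087.741 = 20458.7410 km = 2.0458741e+07 m
v_esc = sqrt(2*mu/r) = sqrt(2*3.986e14 / 2.0458741e+07)
v_esc = 6242.2936 m/s = 6.2423 km/s

6.2423 km/s


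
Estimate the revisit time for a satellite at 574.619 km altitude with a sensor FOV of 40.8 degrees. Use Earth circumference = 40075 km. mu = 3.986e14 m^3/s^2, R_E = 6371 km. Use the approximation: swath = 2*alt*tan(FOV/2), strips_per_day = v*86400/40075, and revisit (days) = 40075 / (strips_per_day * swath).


swath = 2*574.619*tan(0.3560472) = 427.3978 km
v = sqrt(mu/r) = 7575.5326 m/s = 7.5755 km/s
strips/day = v*86400/40075 = 7.5755*86400/40075 = 16.3325
coverage/day = strips * swath = 16.3325 * 427.3978 = 6980.4857 km
revisit = 40075 / 6980.4857 = 5.7410 days

5.7410 days


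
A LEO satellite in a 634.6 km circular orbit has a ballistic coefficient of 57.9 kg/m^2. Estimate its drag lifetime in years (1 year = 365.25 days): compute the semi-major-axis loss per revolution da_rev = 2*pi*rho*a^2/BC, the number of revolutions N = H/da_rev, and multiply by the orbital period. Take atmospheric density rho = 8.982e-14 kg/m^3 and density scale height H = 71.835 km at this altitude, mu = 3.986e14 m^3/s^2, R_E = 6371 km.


a = R_E + alt = 7005.6000 km = 7.0056e+06 m
da_rev = 2*pi*rho*a^2/BC = 2*pi*8.982e-14*(7.0056e+06)^2/57.9 = 0.478371204 m per revolution
N = H/da_rev = 71835.0000 m / 0.478371204 m = 150165.8115 revolutions
P = 2*pi*sqrt(a^3/mu) = 5835.5155 s
lifetime = N*P = 150165.8115 * 5835.5155 = 8.7629492e+08 s = 10142.3023 days
years = 10142.3023 / 365.25 = 27.7681 years

27.7681 years


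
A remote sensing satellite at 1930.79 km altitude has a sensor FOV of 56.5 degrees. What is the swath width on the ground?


FOV = 56.5 deg = 0.986111 rad
swath = 2 * alt * tan(FOV/2) = 2 * 1930.79 * tan(0.4930555)
swath = 2 * 1930.79 * 0.5373194
swath = 2074.9018 km

2074.9018 km


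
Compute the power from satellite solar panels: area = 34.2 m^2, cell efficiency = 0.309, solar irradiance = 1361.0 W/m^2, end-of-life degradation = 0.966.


P = area * eta * S * degradation
P = 34.2 * 0.309 * 1361.0 * 0.966
P = 13893.7614 W

13893.7614 W


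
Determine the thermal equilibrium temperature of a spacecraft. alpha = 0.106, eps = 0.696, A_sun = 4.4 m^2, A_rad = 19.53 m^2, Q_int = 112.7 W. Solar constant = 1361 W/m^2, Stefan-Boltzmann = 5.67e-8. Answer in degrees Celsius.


Numerator = alpha*S*A_sun + Q_int = 0.106*1361*4.4 + 112.7 = 747.4704 W
Denominator = eps*sigma*A_rad = 0.696*5.67e-8*19.53 = 7.707163e-07 W/K^4
T^4 = 9.6983858e+08 K^4
T = 176.4716 K = -96.6784 C

-96.6784 degrees Celsius


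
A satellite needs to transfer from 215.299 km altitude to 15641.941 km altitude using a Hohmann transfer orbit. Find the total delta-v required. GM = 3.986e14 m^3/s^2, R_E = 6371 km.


r1 = 6586.2990 km = 6.586299e+06 m
r2 = 22012.9410 km = 2.2012941e+07 m
dv1 = sqrt(mu/r1)*(sqrt(2*r2/(r1+r2)) - 1) = 1872.7318 m/s
dv2 = sqrt(mu/r2)*(1 - sqrt(2*r1/(r1+r2))) = 1367.3549 m/s
total dv = |dv1| + |dv2| = 1872.7318 + 1367.3549 = 3240.0867 m/s = 3.2401 km/s

3.2401 km/s


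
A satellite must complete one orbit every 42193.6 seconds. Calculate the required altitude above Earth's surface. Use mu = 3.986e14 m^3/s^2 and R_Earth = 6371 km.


T = 42193.6 s
r = (mu*T^2/(4*pi^2))^(1/3) = (3.986e14 * 42193.6^2 / (4*pi^2))^(1/3)
r = 2.6195312e+07 m = 26195.3119 km
alt = r - R_E = 26195.3119 - 6371 = 19824.3119 km

19824.3119 km


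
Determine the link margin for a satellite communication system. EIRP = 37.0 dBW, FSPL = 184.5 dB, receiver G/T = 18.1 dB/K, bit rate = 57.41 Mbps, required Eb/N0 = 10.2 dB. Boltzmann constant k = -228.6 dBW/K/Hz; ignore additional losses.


C/N0 = EIRP - FSPL + G/T - k = 37.0 - 184.5 + 18.1 - (-228.6)
C/N0 = 99.2000 dB-Hz
R_b = 57.41 Mbps = 5.741e+07 bps -> 10*log10(R_b) = 77.5899 dB-Hz
Eb/N0 = C/N0 - 10*log10(R_b) = 99.2000 - 77.5899 = 21.6101 dB
Margin = Eb/N0 - Eb/N0_req = 21.6101 - 10.2 = 11.4101 dB (link closes)

11.4101 dB


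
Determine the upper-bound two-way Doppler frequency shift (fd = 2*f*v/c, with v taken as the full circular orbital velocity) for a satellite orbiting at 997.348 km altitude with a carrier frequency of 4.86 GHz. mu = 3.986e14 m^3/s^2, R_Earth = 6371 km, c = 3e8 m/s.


r = 7.368348e+06 m
v = sqrt(mu/r) = 7355.0153 m/s (worst-case radial velocity)
f = 4.86 GHz = 4.86e+09 Hz
fd = 2*f*v/c = 2*4.86e+09*7355.0153/3.0e+08
fd = 238302.4969 Hz

238302.4969 Hz


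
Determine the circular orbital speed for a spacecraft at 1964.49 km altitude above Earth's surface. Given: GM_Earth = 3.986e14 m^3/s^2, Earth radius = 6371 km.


r = R_E + alt = 6371.0 + 1964.49 = 8335.4900 km = 8.33549e+06 m
v = sqrt(mu/r) = sqrt(3.986e14 / 8.33549e+06) = 6915.1735 m/s = 6.9152 km/s

6.9152 km/s


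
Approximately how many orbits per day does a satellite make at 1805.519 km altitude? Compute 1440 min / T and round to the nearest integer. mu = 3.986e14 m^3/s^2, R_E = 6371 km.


r = 8.176519e+06 m
T = 2*pi*sqrt(r^3/mu) = 7358.0697 s = 122.6345 min
revs/day = 1440 / 122.6345 = 11.7422
Rounded: 12 revolutions per day

12 revolutions per day


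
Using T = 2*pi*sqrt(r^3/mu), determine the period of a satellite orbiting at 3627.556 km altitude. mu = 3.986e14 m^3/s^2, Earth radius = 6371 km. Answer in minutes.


r = 9998.5560 km = 9.998556e+06 m
T = 2*pi*sqrt(r^3/mu) = 2*pi*sqrt(9.9956686e+20 / 3.986e14)
T = 9949.8640 s = 165.8311 min

165.8311 minutes


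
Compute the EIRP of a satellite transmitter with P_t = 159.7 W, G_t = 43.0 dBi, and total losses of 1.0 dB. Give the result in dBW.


Pt = 159.7 W = 22.0330 dBW
EIRP = Pt_dBW + Gt - losses = 22.0330 + 43.0 - 1.0 = 64.0330 dBW

64.0330 dBW


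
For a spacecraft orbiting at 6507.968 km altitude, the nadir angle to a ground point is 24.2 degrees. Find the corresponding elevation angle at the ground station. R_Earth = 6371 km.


r = R_E + alt = 12878.9680 km
Law of sines in the satellite / Earth-center / ground-point triangle:
  sin(nadir)/R_E = sin(90 + el)/r  =>  cos(el) = (r/R_E)*sin(nadir)
cos(el) = (12878.9680 / 6371.0000) * sin(24.2 deg) = 0.8286589
el = arccos(0.8286589) = 34.0388 deg
(Earth-central angle = 90 - nadir - el = 31.7612 deg)

34.0388 degrees


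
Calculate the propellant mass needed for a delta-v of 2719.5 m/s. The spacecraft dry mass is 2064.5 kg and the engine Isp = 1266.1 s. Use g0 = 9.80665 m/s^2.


ve = Isp * g0 = 1266.1 * 9.80665 = 12416.199565 m/s
mass ratio = exp(dv/ve) = exp(2719.5/12416.199565) = 1.24486660
m_prop = m_dry * (mr - 1) = 2064.5 * (1.24486660 - 1)
m_prop = 505.5271 kg

505.5271 kg


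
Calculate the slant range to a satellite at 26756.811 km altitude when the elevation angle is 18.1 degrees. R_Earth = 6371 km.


h = 26756.811 km, el = 18.1 deg
d = -R_E*sin(el) + sqrt((R_E*sin(el))^2 + 2*R_E*h + h^2)
d = -6371.0000*sin(0.3159046) + sqrt((6371.0000*0.3106764)^2 + 2*6371.0000*26756.811 + 26756.811^2)
d = 30590.2971 km

30590.2971 km


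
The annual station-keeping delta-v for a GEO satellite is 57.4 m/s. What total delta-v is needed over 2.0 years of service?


dV = rate * years = 57.4 * 2.0
dV = 114.8000 m/s

114.8000 m/s


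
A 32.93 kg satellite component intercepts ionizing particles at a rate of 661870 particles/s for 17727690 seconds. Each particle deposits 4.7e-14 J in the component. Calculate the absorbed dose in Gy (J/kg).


Total energy deposited = rate * time * E_per
  = 661870 * 17727690 * 4.7e-14 = 0.551471 J
Dose = E_total / mass = 0.551471 / 32.93
Dose = 0.01674677 Gy

0.0167 Gy


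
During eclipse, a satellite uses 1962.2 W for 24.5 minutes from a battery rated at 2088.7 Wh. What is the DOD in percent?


E_used = P * t / 60 = 1962.2 * 24.5 / 60 = 801.2317 Wh
DOD = E_used / E_total * 100 = 801.2317 / 2088.7 * 100
DOD = 38.3603 %

38.3603 %


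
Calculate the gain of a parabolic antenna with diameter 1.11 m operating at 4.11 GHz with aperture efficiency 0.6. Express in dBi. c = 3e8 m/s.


lambda = c/f = 3e8 / 4.11e+09 = 0.0729927 m
G = eta*(pi*D/lambda)^2 = 0.6*(pi*1.11/0.0729927)^2
G = 1369.4245 (linear)
G = 10*log10(1369.4245) = 31.3654 dBi

31.3654 dBi


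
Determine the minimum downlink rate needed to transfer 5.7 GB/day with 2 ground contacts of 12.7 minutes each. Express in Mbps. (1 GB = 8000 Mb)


total contact time = 2 * 12.7 * 60 = 1524.0000 s
data = 5.7 GB = 45600.0000 Mb
rate = 45600.0000 / 1524.0000 = 29.9213 Mbps

29.9213 Mbps


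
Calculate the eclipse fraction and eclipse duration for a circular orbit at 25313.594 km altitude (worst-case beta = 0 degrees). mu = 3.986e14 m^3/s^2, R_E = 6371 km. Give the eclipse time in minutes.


r = 31684.5940 km
T = 935.4750 min
Eclipse fraction = arcsin(R_E/r)/pi = arcsin(6371.0000/31684.5940)/pi
= arcsin(0.2010756)/pi = 0.0644437
Eclipse duration = 0.0644437 * 935.4750 = 60.2855 min

60.2855 minutes


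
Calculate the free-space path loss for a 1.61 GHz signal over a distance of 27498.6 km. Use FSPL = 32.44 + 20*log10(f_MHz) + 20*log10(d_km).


f = 1.61 GHz = 1610.0000 MHz
d = 27498.6 km
FSPL = 32.44 + 20*log10(1610.0000) + 20*log10(27498.6)
FSPL = 32.44 + 64.1365 + 88.7862
FSPL = 185.3627 dB

185.3627 dB


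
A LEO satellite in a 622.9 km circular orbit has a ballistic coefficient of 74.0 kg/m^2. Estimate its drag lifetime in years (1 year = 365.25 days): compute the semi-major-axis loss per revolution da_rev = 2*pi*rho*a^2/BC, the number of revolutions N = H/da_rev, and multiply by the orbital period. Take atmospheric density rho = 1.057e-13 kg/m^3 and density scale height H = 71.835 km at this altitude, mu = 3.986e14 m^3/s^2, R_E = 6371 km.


a = R_E + alt = 6993.9000 km = 6.9939e+06 m
da_rev = 2*pi*rho*a^2/BC = 2*pi*1.057e-13*(6.9939e+06)^2/74.0 = 0.438997425 m per revolution
N = H/da_rev = 71835.0000 m / 0.438997425 m = 163634.2173 revolutions
P = 2*pi*sqrt(a^3/mu) = 5820.9028 s
lifetime = N*P = 163634.2173 * 5820.9028 = 9.5249888e+08 s = 11024.2926 days
years = 11024.2926 / 365.25 = 30.1829 years

30.1829 years


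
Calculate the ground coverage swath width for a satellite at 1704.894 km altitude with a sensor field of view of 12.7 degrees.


FOV = 12.7 deg = 0.2216568 rad
swath = 2 * alt * tan(FOV/2) = 2 * 1704.894 * tan(0.1108284)
swath = 2 * 1704.894 * 0.1112844
swath = 379.4563 km

379.4563 km


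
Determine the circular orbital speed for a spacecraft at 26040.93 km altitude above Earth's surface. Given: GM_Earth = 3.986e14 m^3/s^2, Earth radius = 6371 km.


r = R_E + alt = 6371.0 + 26040.93 = 32411.9300 km = 3.241193e+07 m
v = sqrt(mu/r) = sqrt(3.986e14 / 3.241193e+07) = 3506.8420 m/s = 3.5068 km/s

3.5068 km/s


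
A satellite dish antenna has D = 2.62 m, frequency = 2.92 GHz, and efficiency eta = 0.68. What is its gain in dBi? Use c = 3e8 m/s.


lambda = c/f = 3e8 / 2.92e+09 = 0.1027397 m
G = eta*(pi*D/lambda)^2 = 0.68*(pi*2.62/0.1027397)^2
G = 4364.4994 (linear)
G = 10*log10(4364.4994) = 36.3993 dBi

36.3993 dBi


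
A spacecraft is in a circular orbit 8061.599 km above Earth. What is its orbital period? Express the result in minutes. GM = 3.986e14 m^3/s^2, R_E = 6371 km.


r = 14432.5990 km = 1.4432599e+07 m
T = 2*pi*sqrt(r^3/mu) = 2*pi*sqrt(3.0063091e+21 / 3.986e14)
T = 17255.5195 s = 287.5920 min

287.5920 minutes


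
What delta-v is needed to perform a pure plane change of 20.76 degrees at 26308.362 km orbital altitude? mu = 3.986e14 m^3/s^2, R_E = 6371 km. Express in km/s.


r = 32679.3620 km = 3.2679362e+07 m
V = sqrt(mu/r) = 3492.4634 m/s
di = 20.76 deg = 0.3623304 rad
dV = 2*V*sin(di/2) = 2*3492.4634*sin(0.1811652)
dV = 1258.5148 m/s = 1.2585 km/s

1.2585 km/s


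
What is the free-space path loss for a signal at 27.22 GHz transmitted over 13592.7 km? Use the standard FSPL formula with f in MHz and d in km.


f = 27.22 GHz = 27220.0000 MHz
d = 13592.7 km
FSPL = 32.44 + 20*log10(27220.0000) + 20*log10(13592.7)
FSPL = 32.44 + 88.6978 + 82.6661
FSPL = 203.8039 dB

203.8039 dB


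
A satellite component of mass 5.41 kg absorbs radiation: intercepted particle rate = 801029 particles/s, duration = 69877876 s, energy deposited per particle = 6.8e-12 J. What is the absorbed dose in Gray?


Total energy deposited = rate * time * E_per
  = 801029 * 69877876 * 6.8e-12 = 380.6246 J
Dose = E_total / mass = 380.6246 / 5.41
Dose = 70.3557 Gy

70.3557 Gy


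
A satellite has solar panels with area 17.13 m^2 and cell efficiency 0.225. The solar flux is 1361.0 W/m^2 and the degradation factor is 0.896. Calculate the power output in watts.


P = area * eta * S * degradation
P = 17.13 * 0.225 * 1361.0 * 0.896
P = 4700.0883 W

4700.0883 W


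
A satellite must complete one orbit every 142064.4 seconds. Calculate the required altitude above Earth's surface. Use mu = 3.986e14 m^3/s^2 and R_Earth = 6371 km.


T = 142064.4 s
r = (mu*T^2/(4*pi^2))^(1/3) = (3.986e14 * 142064.4^2 / (4*pi^2))^(1/3)
r = 5.8845875e+07 m = 58845.8753 km
alt = r - R_E = 58845.8753 - 6371 = 52474.8753 km

52474.8753 km


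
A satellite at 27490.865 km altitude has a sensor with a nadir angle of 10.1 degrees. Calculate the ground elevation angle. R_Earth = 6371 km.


r = R_E + alt = 33861.8650 km
Law of sines in the satellite / Earth-center / ground-point triangle:
  sin(nadir)/R_E = sin(90 + el)/r  =>  cos(el) = (r/R_E)*sin(nadir)
cos(el) = (33861.8650 / 6371.0000) * sin(10.1 deg) = 0.9320741
el = arccos(0.9320741) = 21.2395 deg
(Earth-central angle = 90 - nadir - el = 58.6605 deg)

21.2395 degrees


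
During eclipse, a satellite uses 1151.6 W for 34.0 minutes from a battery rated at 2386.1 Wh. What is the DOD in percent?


E_used = P * t / 60 = 1151.6 * 34.0 / 60 = 652.5733 Wh
DOD = E_used / E_total * 100 = 652.5733 / 2386.1 * 100
DOD = 27.3490 %

27.3490 %


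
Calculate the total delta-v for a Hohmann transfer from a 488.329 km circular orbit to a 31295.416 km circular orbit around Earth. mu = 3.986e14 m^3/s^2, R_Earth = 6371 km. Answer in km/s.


r1 = 6859.3290 km = 6.859329e+06 m
r2 = 37666.4160 km = 3.7666416e+07 m
dv1 = sqrt(mu/r1)*(sqrt(2*r2/(r1+r2)) - 1) = 2292.4610 m/s
dv2 = sqrt(mu/r2)*(1 - sqrt(2*r1/(r1+r2))) = 1447.3718 m/s
total dv = |dv1| + |dv2| = 2292.4610 + 1447.3718 = 3739.8328 m/s = 3.7398 km/s

3.7398 km/s


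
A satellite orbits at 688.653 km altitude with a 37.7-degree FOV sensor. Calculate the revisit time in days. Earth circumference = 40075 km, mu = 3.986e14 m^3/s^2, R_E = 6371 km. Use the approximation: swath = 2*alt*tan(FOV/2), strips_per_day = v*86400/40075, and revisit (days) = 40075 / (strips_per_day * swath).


swath = 2*688.653*tan(0.3289946) = 470.2148 km
v = sqrt(mu/r) = 7514.1000 m/s = 7.5141 km/s
strips/day = v*86400/40075 = 7.5141*86400/40075 = 16.2001
coverage/day = strips * swath = 16.2001 * 470.2148 = 7617.5182 km
revisit = 40075 / 7617.5182 = 5.2609 days

5.2609 days


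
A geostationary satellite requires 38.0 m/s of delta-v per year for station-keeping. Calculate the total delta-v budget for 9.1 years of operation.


dV = rate * years = 38.0 * 9.1
dV = 345.8000 m/s

345.8000 m/s


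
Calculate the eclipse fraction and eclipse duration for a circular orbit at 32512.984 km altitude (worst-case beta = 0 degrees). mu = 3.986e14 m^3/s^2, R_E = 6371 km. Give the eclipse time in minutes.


r = 38883.9840 km
T = 1271.7920 min
Eclipse fraction = arcsin(R_E/r)/pi = arcsin(6371.0000/38883.9840)/pi
= arcsin(0.1638464)/pi = 0.05239014
Eclipse duration = 0.05239014 * 1271.7920 = 66.6294 min

66.6294 minutes


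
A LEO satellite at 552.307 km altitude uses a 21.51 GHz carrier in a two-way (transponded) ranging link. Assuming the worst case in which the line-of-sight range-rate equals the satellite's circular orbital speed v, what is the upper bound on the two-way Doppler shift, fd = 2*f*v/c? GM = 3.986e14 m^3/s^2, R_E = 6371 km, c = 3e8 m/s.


r = 6.923307e+06 m
v = sqrt(mu/r) = 7587.7297 m/s (worst-case radial velocity)
f = 21.51 GHz = 2.151e+10 Hz
fd = 2*f*v/c = 2*2.151e+10*7587.7297/3.0e+08
fd = 1.0880804e+06 Hz

1.0881e+06 Hz


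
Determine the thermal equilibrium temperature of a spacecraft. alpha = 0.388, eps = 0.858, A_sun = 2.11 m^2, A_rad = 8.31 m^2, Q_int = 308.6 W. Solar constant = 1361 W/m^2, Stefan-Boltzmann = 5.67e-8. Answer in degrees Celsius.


Numerator = alpha*S*A_sun + Q_int = 0.388*1361*2.11 + 308.6 = 1422.8235 W
Denominator = eps*sigma*A_rad = 0.858*5.67e-8*8.31 = 4.0426987e-07 W/K^4
T^4 = 3.5194893e+09 K^4
T = 243.5678 K = -29.5822 C

-29.5822 degrees Celsius


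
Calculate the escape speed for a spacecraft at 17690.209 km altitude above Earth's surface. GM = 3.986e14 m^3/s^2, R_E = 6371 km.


r = 6371.0 + 17690.209 = 24061.2090 km = 2.4061209e+07 m
v_esc = sqrt(2*mu/r) = sqrt(2*3.986e14 / 2.4061209e+07)
v_esc = 5756.0548 m/s = 5.7561 km/s

5.7561 km/s


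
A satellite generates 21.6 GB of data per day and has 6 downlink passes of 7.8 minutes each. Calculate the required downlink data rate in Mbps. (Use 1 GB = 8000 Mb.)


total contact time = 6 * 7.8 * 60 = 2808.0000 s
data = 21.6 GB = 172800.0000 Mb
rate = 172800.0000 / 2808.0000 = 61.5385 Mbps

61.5385 Mbps


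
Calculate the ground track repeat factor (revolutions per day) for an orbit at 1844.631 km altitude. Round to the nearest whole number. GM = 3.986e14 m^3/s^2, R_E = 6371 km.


r = 8.215631e+06 m
T = 2*pi*sqrt(r^3/mu) = 7410.9283 s = 123.5155 min
revs/day = 1440 / 123.5155 = 11.6585
Rounded: 12 revolutions per day

12 revolutions per day


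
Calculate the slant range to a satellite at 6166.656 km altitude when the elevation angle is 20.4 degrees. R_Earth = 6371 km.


h = 6166.656 km, el = 20.4 deg
d = -R_E*sin(el) + sqrt((R_E*sin(el))^2 + 2*R_E*h + h^2)
d = -6371.0000*sin(0.3560472) + sqrt((6371.0000*0.348572)^2 + 2*6371.0000*6166.656 + 6166.656^2)
d = 8803.5352 km

8803.5352 km


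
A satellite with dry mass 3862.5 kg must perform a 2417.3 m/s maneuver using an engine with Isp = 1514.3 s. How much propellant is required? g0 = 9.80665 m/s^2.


ve = Isp * g0 = 1514.3 * 9.80665 = 14850.210095 m/s
mass ratio = exp(dv/ve) = exp(2417.3/14850.210095) = 1.17677641
m_prop = m_dry * (mr - 1) = 3862.5 * (1.17677641 - 1)
m_prop = 682.7989 kg

682.7989 kg


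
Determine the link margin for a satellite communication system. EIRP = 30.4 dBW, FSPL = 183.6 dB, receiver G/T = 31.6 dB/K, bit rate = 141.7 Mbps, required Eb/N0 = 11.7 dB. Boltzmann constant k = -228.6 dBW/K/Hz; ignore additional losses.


C/N0 = EIRP - FSPL + G/T - k = 30.4 - 183.6 + 31.6 - (-228.6)
C/N0 = 107.0000 dB-Hz
R_b = 141.7 Mbps = 1.417e+08 bps -> 10*log10(R_b) = 81.5137 dB-Hz
Eb/N0 = C/N0 - 10*log10(R_b) = 107.0000 - 81.5137 = 25.4863 dB
Margin = Eb/N0 - Eb/N0_req = 25.4863 - 11.7 = 13.7863 dB (link closes)

13.7863 dB


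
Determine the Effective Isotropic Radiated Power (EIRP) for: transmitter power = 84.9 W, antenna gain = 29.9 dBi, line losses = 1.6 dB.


Pt = 84.9 W = 19.2891 dBW
EIRP = Pt_dBW + Gt - losses = 19.2891 + 29.9 - 1.6 = 47.5891 dBW

47.5891 dBW


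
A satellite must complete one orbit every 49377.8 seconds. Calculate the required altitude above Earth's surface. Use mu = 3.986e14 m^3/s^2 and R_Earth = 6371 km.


T = 49377.8 s
r = (mu*T^2/(4*pi^2))^(1/3) = (3.986e14 * 49377.8^2 / (4*pi^2))^(1/3)
r = 2.909022e+07 m = 29090.2203 km
alt = r - R_E = 29090.2203 - 6371 = 22719.2203 km

22719.2203 km


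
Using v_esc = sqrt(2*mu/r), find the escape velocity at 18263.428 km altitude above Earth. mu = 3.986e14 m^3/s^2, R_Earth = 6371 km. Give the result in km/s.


r = 6371.0 + 18263.428 = 24634.4280 km = 2.4634428e+07 m
v_esc = sqrt(2*mu/r) = sqrt(2*3.986e14 / 2.4634428e+07)
v_esc = 5688.6918 m/s = 5.6887 km/s

5.6887 km/s


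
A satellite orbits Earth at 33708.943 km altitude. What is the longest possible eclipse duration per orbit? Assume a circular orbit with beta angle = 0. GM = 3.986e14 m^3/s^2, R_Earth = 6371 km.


r = 40079.9430 km
T = 1330.9159 min
Eclipse fraction = arcsin(R_E/r)/pi = arcsin(6371.0000/40079.9430)/pi
= arcsin(0.1589573)/pi = 0.05081322
Eclipse duration = 0.05081322 * 1330.9159 = 67.6281 min

67.6281 minutes


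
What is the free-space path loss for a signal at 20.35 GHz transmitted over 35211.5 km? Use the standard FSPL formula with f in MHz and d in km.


f = 20.35 GHz = 20350.0000 MHz
d = 35211.5 km
FSPL = 32.44 + 20*log10(20350.0000) + 20*log10(35211.5)
FSPL = 32.44 + 86.1713 + 90.9337
FSPL = 209.5450 dB

209.5450 dB


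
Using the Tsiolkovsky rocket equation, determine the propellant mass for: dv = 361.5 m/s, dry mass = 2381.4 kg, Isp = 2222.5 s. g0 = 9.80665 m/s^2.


ve = Isp * g0 = 2222.5 * 9.80665 = 21795.279625 m/s
mass ratio = exp(dv/ve) = exp(361.5/21795.279625) = 1.01672447
m_prop = m_dry * (mr - 1) = 2381.4 * (1.01672447 - 1)
m_prop = 39.8277 kg

39.8277 kg


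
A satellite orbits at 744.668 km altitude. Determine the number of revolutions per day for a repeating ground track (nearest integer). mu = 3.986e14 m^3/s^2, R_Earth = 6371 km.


r = 7.115668e+06 m
T = 2*pi*sqrt(r^3/mu) = 5973.5807 s = 99.5597 min
revs/day = 1440 / 99.5597 = 14.4637
Rounded: 14 revolutions per day

14 revolutions per day


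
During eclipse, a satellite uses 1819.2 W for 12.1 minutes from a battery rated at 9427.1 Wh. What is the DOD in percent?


E_used = P * t / 60 = 1819.2 * 12.1 / 60 = 366.8720 Wh
DOD = E_used / E_total * 100 = 366.8720 / 9427.1 * 100
DOD = 3.8917 %

3.8917 %


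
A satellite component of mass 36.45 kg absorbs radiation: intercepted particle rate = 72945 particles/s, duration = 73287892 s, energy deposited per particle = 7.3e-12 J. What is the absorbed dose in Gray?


Total energy deposited = rate * time * E_per
  = 72945 * 73287892 * 7.3e-12 = 39.0257 J
Dose = E_total / mass = 39.0257 / 36.45
Dose = 1.0707 Gy

1.0707 Gy


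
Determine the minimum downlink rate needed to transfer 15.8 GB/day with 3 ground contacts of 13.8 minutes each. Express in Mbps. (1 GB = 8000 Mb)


total contact time = 3 * 13.8 * 60 = 2484.0000 s
data = 15.8 GB = 126400.0000 Mb
rate = 126400.0000 / 2484.0000 = 50.8857 Mbps

50.8857 Mbps


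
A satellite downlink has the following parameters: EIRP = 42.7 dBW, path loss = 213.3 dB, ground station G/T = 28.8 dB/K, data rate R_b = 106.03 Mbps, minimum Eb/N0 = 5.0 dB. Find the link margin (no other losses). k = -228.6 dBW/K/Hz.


C/N0 = EIRP - FSPL + G/T - k = 42.7 - 213.3 + 28.8 - (-228.6)
C/N0 = 86.8000 dB-Hz
R_b = 106.03 Mbps = 1.0603e+08 bps -> 10*log10(R_b) = 80.2543 dB-Hz
Eb/N0 = C/N0 - 10*log10(R_b) = 86.8000 - 80.2543 = 6.5457 dB
Margin = Eb/N0 - Eb/N0_req = 6.5457 - 5.0 = 1.5457 dB (link closes)

1.5457 dB


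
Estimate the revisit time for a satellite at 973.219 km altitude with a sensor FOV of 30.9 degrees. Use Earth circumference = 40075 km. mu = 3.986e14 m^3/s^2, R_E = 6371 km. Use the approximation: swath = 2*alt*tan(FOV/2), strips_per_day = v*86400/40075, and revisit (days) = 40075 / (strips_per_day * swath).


swath = 2*973.219*tan(0.2696534) = 537.9662 km
v = sqrt(mu/r) = 7367.0877 m/s = 7.3671 km/s
strips/day = v*86400/40075 = 7.3671*86400/40075 = 15.8831
coverage/day = strips * swath = 15.8831 * 537.9662 = 8544.5871 km
revisit = 40075 / 8544.5871 = 4.6901 days

4.6901 days


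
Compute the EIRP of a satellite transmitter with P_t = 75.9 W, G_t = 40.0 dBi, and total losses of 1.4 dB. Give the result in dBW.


Pt = 75.9 W = 18.8024 dBW
EIRP = Pt_dBW + Gt - losses = 18.8024 + 40.0 - 1.4 = 57.4024 dBW

57.4024 dBW


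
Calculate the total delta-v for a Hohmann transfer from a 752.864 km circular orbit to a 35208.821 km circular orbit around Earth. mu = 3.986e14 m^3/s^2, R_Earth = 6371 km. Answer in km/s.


r1 = 7123.8640 km = 7.123864e+06 m
r2 = 41579.8210 km = 4.1579821e+07 m
dv1 = sqrt(mu/r1)*(sqrt(2*r2/(r1+r2)) - 1) = 2294.1536 m/s
dv2 = sqrt(mu/r2)*(1 - sqrt(2*r1/(r1+r2))) = 1421.5567 m/s
total dv = |dv1| + |dv2| = 2294.1536 + 1421.5567 = 3715.7103 m/s = 3.7157 km/s

3.7157 km/s


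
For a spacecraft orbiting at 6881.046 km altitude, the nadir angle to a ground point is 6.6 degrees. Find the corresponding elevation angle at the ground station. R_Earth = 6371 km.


r = R_E + alt = 13252.0460 km
Law of sines in the satellite / Earth-center / ground-point triangle:
  sin(nadir)/R_E = sin(90 + el)/r  =>  cos(el) = (r/R_E)*sin(nadir)
cos(el) = (13252.0460 / 6371.0000) * sin(6.6 deg) = 0.2390759
el = arccos(0.2390759) = 76.1680 deg
(Earth-central angle = 90 - nadir - el = 7.2320 deg)

76.1680 degrees


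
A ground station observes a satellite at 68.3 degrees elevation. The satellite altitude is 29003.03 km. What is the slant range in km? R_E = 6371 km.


h = 29003.03 km, el = 68.3 deg
d = -R_E*sin(el) + sqrt((R_E*sin(el))^2 + 2*R_E*h + h^2)
d = -6371.0000*sin(1.1921) + sqrt((6371.0000*0.9291326)^2 + 2*6371.0000*29003.03 + 29003.03^2)
d = 29376.0043 km

29376.0043 km


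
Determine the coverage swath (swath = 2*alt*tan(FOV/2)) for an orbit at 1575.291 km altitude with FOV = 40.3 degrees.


FOV = 40.3 deg = 0.7033677 rad
swath = 2 * alt * tan(FOV/2) = 2 * 1575.291 * tan(0.3516838)
swath = 2 * 1575.291 * 0.3669379
swath = 1156.0679 km

1156.0679 km


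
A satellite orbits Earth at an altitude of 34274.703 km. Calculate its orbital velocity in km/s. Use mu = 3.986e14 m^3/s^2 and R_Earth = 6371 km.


r = R_E + alt = 6371.0 + 34274.703 = 40645.7030 km = 4.0645703e+07 m
v = sqrt(mu/r) = sqrt(3.986e14 / 4.0645703e+07) = 3131.5643 m/s = 3.1316 km/s

3.1316 km/s


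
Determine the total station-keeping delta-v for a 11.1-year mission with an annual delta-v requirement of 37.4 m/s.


dV = rate * years = 37.4 * 11.1
dV = 415.1400 m/s

415.1400 m/s


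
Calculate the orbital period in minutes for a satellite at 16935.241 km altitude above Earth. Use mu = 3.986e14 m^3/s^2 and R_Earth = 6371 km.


r = 23306.2410 km = 2.3306241e+07 m
T = 2*pi*sqrt(r^3/mu) = 2*pi*sqrt(1.2659504e+22 / 3.986e14)
T = 35409.4818 s = 590.1580 min

590.1580 minutes


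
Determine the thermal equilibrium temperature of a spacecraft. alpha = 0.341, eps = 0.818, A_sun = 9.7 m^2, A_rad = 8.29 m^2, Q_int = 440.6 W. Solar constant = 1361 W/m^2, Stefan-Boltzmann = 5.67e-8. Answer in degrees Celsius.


Numerator = alpha*S*A_sun + Q_int = 0.341*1361*9.7 + 440.6 = 4942.3797 W
Denominator = eps*sigma*A_rad = 0.818*5.67e-8*8.29 = 3.8449517e-07 W/K^4
T^4 = 1.2854205e+10 K^4
T = 336.7141 K = 63.5641 C

63.5641 degrees Celsius


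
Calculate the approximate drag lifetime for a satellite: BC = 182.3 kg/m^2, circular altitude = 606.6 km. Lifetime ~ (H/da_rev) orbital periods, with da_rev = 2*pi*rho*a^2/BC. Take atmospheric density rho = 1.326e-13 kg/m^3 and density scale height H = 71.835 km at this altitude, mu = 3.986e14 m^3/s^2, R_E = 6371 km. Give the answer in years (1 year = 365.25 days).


a = R_E + alt = 6977.6000 km = 6.9776e+06 m
da_rev = 2*pi*rho*a^2/BC = 2*pi*1.326e-13*(6.9776e+06)^2/182.3 = 0.222509656 m per revolution
N = H/da_rev = 71835.0000 m / 0.222509656 m = 322839.9220 revolutions
P = 2*pi*sqrt(a^3/mu) = 5800.5654 s
lifetime = N*P = 322839.9220 * 5800.5654 = 1.8726541e+09 s = 21674.2369 days
years = 21674.2369 / 365.25 = 59.3408 years

59.3408 years


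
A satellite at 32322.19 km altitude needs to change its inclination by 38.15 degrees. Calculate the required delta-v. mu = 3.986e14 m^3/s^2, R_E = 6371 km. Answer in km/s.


r = 38693.1900 km = 3.869319e+07 m
V = sqrt(mu/r) = 3209.6035 m/s
di = 38.15 deg = 0.6658431 rad
dV = 2*V*sin(di/2) = 2*3209.6035*sin(0.3329216)
dV = 2097.8325 m/s = 2.0978 km/s

2.0978 km/s


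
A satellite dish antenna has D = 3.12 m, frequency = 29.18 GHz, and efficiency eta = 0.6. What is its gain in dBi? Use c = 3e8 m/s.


lambda = c/f = 3e8 / 2.918e+10 = 0.01028101 m
G = eta*(pi*D/lambda)^2 = 0.6*(pi*3.12/0.01028101)^2
G = 545366.2392 (linear)
G = 10*log10(545366.2392) = 57.3669 dBi

57.3669 dBi


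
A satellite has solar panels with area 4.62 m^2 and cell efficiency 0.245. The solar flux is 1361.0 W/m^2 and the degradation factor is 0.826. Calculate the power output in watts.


P = area * eta * S * degradation
P = 4.62 * 0.245 * 1361.0 * 0.826
P = 1272.4661 W

1272.4661 W


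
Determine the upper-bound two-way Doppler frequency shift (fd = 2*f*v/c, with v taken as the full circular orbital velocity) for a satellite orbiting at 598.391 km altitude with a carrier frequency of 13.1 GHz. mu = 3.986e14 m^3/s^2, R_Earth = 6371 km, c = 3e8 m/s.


r = 6.969391e+06 m
v = sqrt(mu/r) = 7562.6018 m/s (worst-case radial velocity)
f = 13.1 GHz = 1.31e+10 Hz
fd = 2*f*v/c = 2*1.31e+10*7562.6018/3.0e+08
fd = 660467.2214 Hz

660467.2214 Hz


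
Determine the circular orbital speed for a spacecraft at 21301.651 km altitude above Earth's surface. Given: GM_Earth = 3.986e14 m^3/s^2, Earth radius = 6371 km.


r = R_E + alt = 6371.0 + 21301.651 = 27672.6510 km = 2.7672651e+07 m
v = sqrt(mu/r) = sqrt(3.986e14 / 2.7672651e+07) = 3795.2751 m/s = 3.7953 km/s

3.7953 km/s


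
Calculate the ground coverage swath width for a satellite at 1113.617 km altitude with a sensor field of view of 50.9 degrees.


FOV = 50.9 deg = 0.8883726 rad
swath = 2 * alt * tan(FOV/2) = 2 * 1113.617 * tan(0.4441863)
swath = 2 * 1113.617 * 0.4759048
swath = 1059.9513 km

1059.9513 km


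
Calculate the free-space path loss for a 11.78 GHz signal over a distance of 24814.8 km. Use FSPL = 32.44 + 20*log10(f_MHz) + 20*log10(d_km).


f = 11.78 GHz = 11780.0000 MHz
d = 24814.8 km
FSPL = 32.44 + 20*log10(11780.0000) + 20*log10(24814.8)
FSPL = 32.44 + 81.4229 + 87.8942
FSPL = 201.7571 dB

201.7571 dB


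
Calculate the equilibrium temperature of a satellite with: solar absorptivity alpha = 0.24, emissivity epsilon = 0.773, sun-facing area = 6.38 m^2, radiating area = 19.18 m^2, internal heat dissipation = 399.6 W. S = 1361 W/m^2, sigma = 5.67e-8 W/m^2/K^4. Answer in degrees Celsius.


Numerator = alpha*S*A_sun + Q_int = 0.24*1361*6.38 + 399.6 = 2483.5632 W
Denominator = eps*sigma*A_rad = 0.773*5.67e-8*19.18 = 8.4064214e-07 W/K^4
T^4 = 2.9543644e+09 K^4
T = 233.1396 K = -40.0104 C

-40.0104 degrees Celsius


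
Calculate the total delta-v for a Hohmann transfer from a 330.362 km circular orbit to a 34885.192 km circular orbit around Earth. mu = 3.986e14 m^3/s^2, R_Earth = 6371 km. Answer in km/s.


r1 = 6701.3620 km = 6.701362e+06 m
r2 = 41256.1920 km = 4.1256192e+07 m
dv1 = sqrt(mu/r1)*(sqrt(2*r2/(r1+r2)) - 1) = 2403.8609 m/s
dv2 = sqrt(mu/r2)*(1 - sqrt(2*r1/(r1+r2))) = 1465.1019 m/s
total dv = |dv1| + |dv2| = 2403.8609 + 1465.1019 = 3868.9628 m/s = 3.8690 km/s

3.8690 km/s


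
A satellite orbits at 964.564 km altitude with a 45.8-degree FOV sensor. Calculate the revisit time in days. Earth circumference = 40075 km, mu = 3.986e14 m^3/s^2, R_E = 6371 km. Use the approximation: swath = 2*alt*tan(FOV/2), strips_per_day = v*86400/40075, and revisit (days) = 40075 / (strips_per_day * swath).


swath = 2*964.564*tan(0.3996804) = 814.8956 km
v = sqrt(mu/r) = 7371.4325 m/s = 7.3714 km/s
strips/day = v*86400/40075 = 7.3714*86400/40075 = 15.8925
coverage/day = strips * swath = 15.8925 * 814.8956 = 12950.7244 km
revisit = 40075 / 12950.7244 = 3.0944 days

3.0944 days


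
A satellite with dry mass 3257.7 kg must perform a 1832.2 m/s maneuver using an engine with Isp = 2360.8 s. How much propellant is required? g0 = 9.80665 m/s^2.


ve = Isp * g0 = 2360.8 * 9.80665 = 23151.539320 m/s
mass ratio = exp(dv/ve) = exp(1832.2/23151.539320) = 1.08235524
m_prop = m_dry * (mr - 1) = 3257.7 * (1.08235524 - 1)
m_prop = 268.2887 kg

268.2887 kg


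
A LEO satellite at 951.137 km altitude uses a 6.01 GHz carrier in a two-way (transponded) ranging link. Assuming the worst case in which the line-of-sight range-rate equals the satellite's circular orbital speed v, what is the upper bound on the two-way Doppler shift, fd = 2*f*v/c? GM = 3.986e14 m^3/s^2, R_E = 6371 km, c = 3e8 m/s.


r = 7.322137e+06 m
v = sqrt(mu/r) = 7378.1881 m/s (worst-case radial velocity)
f = 6.01 GHz = 6.01e+09 Hz
fd = 2*f*v/c = 2*6.01e+09*7378.1881/3.0e+08
fd = 295619.4025 Hz

295619.4025 Hz


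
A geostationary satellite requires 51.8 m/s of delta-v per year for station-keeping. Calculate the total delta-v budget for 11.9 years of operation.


dV = rate * years = 51.8 * 11.9
dV = 616.4200 m/s

616.4200 m/s


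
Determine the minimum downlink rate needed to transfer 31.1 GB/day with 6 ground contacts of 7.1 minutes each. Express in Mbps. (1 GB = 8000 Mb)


total contact time = 6 * 7.1 * 60 = 2556.0000 s
data = 31.1 GB = 248800.0000 Mb
rate = 248800.0000 / 2556.0000 = 97.3396 Mbps

97.3396 Mbps


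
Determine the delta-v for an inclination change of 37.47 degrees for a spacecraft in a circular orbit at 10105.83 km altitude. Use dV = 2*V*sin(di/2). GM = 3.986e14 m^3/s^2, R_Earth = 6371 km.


r = 16476.8300 km = 1.647683e+07 m
V = sqrt(mu/r) = 4918.4903 m/s
di = 37.47 deg = 0.6539749 rad
dV = 2*V*sin(di/2) = 2*4918.4903*sin(0.3269874)
dV = 3159.5550 m/s = 3.1596 km/s

3.1596 km/s


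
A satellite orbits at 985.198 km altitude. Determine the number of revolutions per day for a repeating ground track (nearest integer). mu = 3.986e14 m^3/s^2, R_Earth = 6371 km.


r = 7.356198e+06 m
T = 2*pi*sqrt(r^3/mu) = 6279.0123 s = 104.6502 min
revs/day = 1440 / 104.6502 = 13.7601
Rounded: 14 revolutions per day

14 revolutions per day


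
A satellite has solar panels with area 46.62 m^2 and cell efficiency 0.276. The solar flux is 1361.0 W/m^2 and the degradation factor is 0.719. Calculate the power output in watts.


P = area * eta * S * degradation
P = 46.62 * 0.276 * 1361.0 * 0.719
P = 12591.2361 W

12591.2361 W


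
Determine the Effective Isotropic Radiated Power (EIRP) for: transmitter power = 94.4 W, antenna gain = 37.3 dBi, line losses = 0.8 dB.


Pt = 94.4 W = 19.7497 dBW
EIRP = Pt_dBW + Gt - losses = 19.7497 + 37.3 - 0.8 = 56.2497 dBW

56.2497 dBW


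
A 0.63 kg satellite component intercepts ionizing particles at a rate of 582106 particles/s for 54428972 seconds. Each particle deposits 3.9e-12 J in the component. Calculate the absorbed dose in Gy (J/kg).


Total energy deposited = rate * time * E_per
  = 582106 * 54428972 * 3.9e-12 = 123.5654 J
Dose = E_total / mass = 123.5654 / 0.63
Dose = 196.1355 Gy

196.1355 Gy


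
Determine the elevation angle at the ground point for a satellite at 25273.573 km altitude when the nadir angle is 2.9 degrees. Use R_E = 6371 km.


r = R_E + alt = 31644.5730 km
Law of sines in the satellite / Earth-center / ground-point triangle:
  sin(nadir)/R_E = sin(90 + el)/r  =>  cos(el) = (r/R_E)*sin(nadir)
cos(el) = (31644.5730 / 6371.0000) * sin(2.9 deg) = 0.2512937
el = arccos(0.2512937) = 75.4459 deg
(Earth-central angle = 90 - nadir - el = 11.6541 deg)

75.4459 degrees


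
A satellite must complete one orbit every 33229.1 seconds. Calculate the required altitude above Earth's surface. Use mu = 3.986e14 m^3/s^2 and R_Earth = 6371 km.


T = 33229.1 s
r = (mu*T^2/(4*pi^2))^(1/3) = (3.986e14 * 33229.1^2 / (4*pi^2))^(1/3)
r = 2.2339403e+07 m = 22339.4035 km
alt = r - R_E = 22339.4035 - 6371 = 15968.4035 km

15968.4035 km


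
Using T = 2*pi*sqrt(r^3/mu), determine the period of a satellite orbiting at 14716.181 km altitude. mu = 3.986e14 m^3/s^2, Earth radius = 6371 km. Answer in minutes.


r = 21087.1810 km = 2.1087181e+07 m
T = 2*pi*sqrt(r^3/mu) = 2*pi*sqrt(9.37682e+21 / 3.986e14)
T = 30474.6699 s = 507.9112 min

507.9112 minutes


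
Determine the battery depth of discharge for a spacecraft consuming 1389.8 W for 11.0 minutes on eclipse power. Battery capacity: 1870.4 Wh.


E_used = P * t / 60 = 1389.8 * 11.0 / 60 = 254.7967 Wh
DOD = E_used / E_total * 100 = 254.7967 / 1870.4 * 100
DOD = 13.6226 %

13.6226 %


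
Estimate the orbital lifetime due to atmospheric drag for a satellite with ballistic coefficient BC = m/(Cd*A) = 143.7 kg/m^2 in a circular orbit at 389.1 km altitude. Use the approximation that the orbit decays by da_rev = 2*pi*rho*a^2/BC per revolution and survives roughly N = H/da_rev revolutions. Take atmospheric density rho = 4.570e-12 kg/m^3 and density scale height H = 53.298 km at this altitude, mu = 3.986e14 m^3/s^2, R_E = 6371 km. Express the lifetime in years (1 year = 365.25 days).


a = R_E + alt = 6760.1000 km = 6.7601e+06 m
da_rev = 2*pi*rho*a^2/BC = 2*pi*4.570e-12*(6.7601e+06)^2/143.7 = 9.131572 m per revolution
N = H/da_rev = 53298.0000 m / 9.131572 m = 5836.6731 revolutions
P = 2*pi*sqrt(a^3/mu) = 5531.4743 s
lifetime = N*P = 5836.6731 * 5531.4743 = 3.2285408e+07 s = 373.6737 days
years = 373.6737 / 365.25 = 1.0231 years

1.0231 years


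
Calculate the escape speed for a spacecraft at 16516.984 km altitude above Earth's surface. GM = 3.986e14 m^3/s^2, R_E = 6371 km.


r = 6371.0 + 16516.984 = 22887.9840 km = 2.2887984e+07 m
v_esc = sqrt(2*mu/r) = sqrt(2*3.986e14 / 2.2887984e+07)
v_esc = 5901.7373 m/s = 5.9017 km/s

5.9017 km/s


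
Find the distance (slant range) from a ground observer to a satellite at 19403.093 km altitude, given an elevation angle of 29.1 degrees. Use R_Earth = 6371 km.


h = 19403.093 km, el = 29.1 deg
d = -R_E*sin(el) + sqrt((R_E*sin(el))^2 + 2*R_E*h + h^2)
d = -6371.0000*sin(0.5078908) + sqrt((6371.0000*0.4863354)^2 + 2*6371.0000*19403.093 + 19403.093^2)
d = 22067.2994 km

22067.2994 km


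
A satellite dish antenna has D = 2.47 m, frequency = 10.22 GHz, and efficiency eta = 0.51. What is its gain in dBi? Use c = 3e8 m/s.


lambda = c/f = 3e8 / 1.022e+10 = 0.02935421 m
G = eta*(pi*D/lambda)^2 = 0.51*(pi*2.47/0.02935421)^2
G = 35638.8031 (linear)
G = 10*log10(35638.8031) = 45.5192 dBi

45.5192 dBi


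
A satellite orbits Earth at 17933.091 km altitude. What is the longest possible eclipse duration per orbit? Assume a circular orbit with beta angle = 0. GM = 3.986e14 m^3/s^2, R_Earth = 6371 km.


r = 24304.0910 km
T = 628.4620 min
Eclipse fraction = arcsin(R_E/r)/pi = arcsin(6371.0000/24304.0910)/pi
= arcsin(0.2621369)/pi = 0.08442721
Eclipse duration = 0.08442721 * 628.4620 = 53.0593 min

53.0593 minutes


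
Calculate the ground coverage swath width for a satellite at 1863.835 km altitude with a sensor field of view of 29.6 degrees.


FOV = 29.6 deg = 0.5166175 rad
swath = 2 * alt * tan(FOV/2) = 2 * 1863.835 * tan(0.2583087)
swath = 2 * 1863.835 * 0.2642114
swath = 984.8929 km

984.8929 km


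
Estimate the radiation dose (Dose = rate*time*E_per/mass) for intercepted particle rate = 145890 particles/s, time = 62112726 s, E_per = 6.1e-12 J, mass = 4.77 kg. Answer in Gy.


Total energy deposited = rate * time * E_per
  = 145890 * 62112726 * 6.1e-12 = 55.2759 J
Dose = E_total / mass = 55.2759 / 4.77
Dose = 11.5882 Gy

11.5882 Gy


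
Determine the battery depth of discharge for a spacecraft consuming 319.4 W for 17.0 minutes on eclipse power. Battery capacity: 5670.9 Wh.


E_used = P * t / 60 = 319.4 * 17.0 / 60 = 90.4967 Wh
DOD = E_used / E_total * 100 = 90.4967 / 5670.9 * 100
DOD = 1.5958 %

1.5958 %


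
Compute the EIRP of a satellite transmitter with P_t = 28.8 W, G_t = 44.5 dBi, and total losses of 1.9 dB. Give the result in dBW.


Pt = 28.8 W = 14.5939 dBW
EIRP = Pt_dBW + Gt - losses = 14.5939 + 44.5 - 1.9 = 57.1939 dBW

57.1939 dBW


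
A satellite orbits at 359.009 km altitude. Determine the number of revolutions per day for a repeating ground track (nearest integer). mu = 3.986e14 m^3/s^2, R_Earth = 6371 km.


r = 6.730009e+06 m
T = 2*pi*sqrt(r^3/mu) = 5494.5824 s = 91.5764 min
revs/day = 1440 / 91.5764 = 15.7246
Rounded: 16 revolutions per day

16 revolutions per day


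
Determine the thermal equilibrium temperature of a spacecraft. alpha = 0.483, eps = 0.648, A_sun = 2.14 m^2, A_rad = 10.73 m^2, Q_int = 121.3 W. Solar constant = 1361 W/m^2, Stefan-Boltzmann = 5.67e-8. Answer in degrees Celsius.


Numerator = alpha*S*A_sun + Q_int = 0.483*1361*2.14 + 121.3 = 1528.0568 W
Denominator = eps*sigma*A_rad = 0.648*5.67e-8*10.73 = 3.9423737e-07 W/K^4
T^4 = 3.8759817e+09 K^4
T = 249.5143 K = -23.6357 C

-23.6357 degrees Celsius
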